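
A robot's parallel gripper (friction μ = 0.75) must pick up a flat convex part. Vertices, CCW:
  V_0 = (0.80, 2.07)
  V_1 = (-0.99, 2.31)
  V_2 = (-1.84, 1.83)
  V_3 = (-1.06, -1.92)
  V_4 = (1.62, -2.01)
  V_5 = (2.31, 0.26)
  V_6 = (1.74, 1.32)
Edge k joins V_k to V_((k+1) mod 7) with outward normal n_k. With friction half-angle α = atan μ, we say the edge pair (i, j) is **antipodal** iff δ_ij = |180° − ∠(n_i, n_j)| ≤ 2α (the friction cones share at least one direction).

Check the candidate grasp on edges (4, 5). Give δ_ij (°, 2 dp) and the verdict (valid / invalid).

δ = 134.82°, invalid

α = atan 0.75 = 36.87°;  2α = 73.74°
edge 4: e_4 = (+0.69, +2.27);  n_4 = (+0.9568, -0.2908)
edge 5: e_5 = (-0.57, +1.06);  n_5 = (+0.8807, +0.4736)
∠(n_4, n_5) = 45.18°
δ = |180° − 45.18°| = 134.82°
134.82° > 2α = 73.74°  →  invalid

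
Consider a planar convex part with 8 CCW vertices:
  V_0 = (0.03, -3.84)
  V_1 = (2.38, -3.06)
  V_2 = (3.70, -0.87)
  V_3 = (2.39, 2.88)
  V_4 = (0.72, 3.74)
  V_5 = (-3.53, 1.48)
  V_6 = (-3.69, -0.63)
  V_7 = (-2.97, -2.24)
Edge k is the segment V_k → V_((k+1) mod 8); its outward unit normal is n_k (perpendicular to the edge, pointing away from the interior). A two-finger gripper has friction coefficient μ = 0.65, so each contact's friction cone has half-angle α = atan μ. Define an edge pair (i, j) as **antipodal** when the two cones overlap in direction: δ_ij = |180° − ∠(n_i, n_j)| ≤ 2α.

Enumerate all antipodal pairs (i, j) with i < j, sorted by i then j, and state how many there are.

count = 11; pairs: (0,3), (0,4), (1,4), (1,5), (1,6), (2,5), (2,6), (2,7), (3,6), (3,7), (4,7)

α = atan 0.65 = 33.02°;  2α = 66.05°
n_0 = (+0.3150, -0.9491)
n_1 = (+0.8565, -0.5162)
n_2 = (+0.9441, +0.3298)
n_3 = (+0.4578, +0.8890)
n_4 = (-0.4695, +0.8829)
n_5 = (-0.9971, +0.0756)
n_6 = (-0.9129, -0.4082)
n_7 = (-0.4706, -0.8824)
  (0,1): δ = 139.44°  ·
  (0,2): δ = 89.11°  ·
  (0,3): δ = 45.61°  ✓
  (0,4): δ = 9.64°  ✓
  (0,5): δ = 67.30°  ·
  (0,6): δ = 95.73°  ·
  (0,7): δ = 133.57°  ·
  (1,2): δ = 129.66°  ·
  (1,3): δ = 86.17°  ·
  (1,4): δ = 30.92°  ✓
  (1,5): δ = 26.74°  ✓
  (1,6): δ = 55.17°  ✓
  (1,7): δ = 93.01°  ·
  (2,3): δ = 136.50°  ·
  (2,4): δ = 81.25°  ·
  (2,5): δ = 23.59°  ✓
  (2,6): δ = 4.84°  ✓
  (2,7): δ = 42.67°  ✓
  (3,4): δ = 124.75°  ·
  (3,5): δ = 67.09°  ·
  (3,6): δ = 38.66°  ✓
  (3,7): δ = 0.83°  ✓
  (4,5): δ = 122.34°  ·
  (4,6): δ = 93.91°  ·
  (4,7): δ = 56.07°  ✓
  (5,6): δ = 151.57°  ·
  (5,7): δ = 113.74°  ·
  (6,7): δ = 142.17°  ·
antipodal pairs: 11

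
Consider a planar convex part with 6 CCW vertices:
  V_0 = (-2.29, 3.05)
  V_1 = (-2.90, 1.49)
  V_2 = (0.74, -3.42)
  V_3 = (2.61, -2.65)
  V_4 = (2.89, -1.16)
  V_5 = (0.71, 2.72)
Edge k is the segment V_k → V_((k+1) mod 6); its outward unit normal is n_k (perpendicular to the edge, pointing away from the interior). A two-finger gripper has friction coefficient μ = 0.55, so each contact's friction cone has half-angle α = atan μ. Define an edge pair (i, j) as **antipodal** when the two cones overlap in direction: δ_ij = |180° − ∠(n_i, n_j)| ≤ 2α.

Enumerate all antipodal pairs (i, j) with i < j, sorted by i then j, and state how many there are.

α = atan 0.55 = 28.81°;  2α = 57.62°
n_0 = (-0.9313, +0.3642)
n_1 = (-0.8033, -0.5955)
n_2 = (+0.3807, -0.9247)
n_3 = (+0.9828, -0.1847)
n_4 = (+0.8718, +0.4898)
n_5 = (+0.1093, +0.9940)
  (0,1): δ = 122.09°  ·
  (0,2): δ = 46.26°  ✓
  (0,3): δ = 10.71°  ✓
  (0,4): δ = 50.69°  ✓
  (0,5): δ = 105.08°  ·
  (1,2): δ = 104.17°  ·
  (1,3): δ = 47.19°  ✓
  (1,4): δ = 7.22°  ✓
  (1,5): δ = 47.17°  ✓
  (2,3): δ = 123.02°  ·
  (2,4): δ = 83.05°  ·
  (2,5): δ = 28.66°  ✓
  (3,4): δ = 140.03°  ·
  (3,5): δ = 85.63°  ·
  (4,5): δ = 125.61°  ·
antipodal pairs: 7

count = 7; pairs: (0,2), (0,3), (0,4), (1,3), (1,4), (1,5), (2,5)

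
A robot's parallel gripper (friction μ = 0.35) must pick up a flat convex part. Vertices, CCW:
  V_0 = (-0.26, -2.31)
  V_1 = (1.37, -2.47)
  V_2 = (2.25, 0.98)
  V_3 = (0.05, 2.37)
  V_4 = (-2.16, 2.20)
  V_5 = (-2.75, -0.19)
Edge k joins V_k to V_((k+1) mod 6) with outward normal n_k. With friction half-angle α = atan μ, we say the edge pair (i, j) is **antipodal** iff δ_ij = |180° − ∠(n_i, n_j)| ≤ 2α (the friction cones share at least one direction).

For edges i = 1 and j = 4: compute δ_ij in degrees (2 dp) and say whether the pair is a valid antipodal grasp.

δ = 0.44°, valid

α = atan 0.35 = 19.29°;  2α = 38.58°
edge 1: e_1 = (+0.88, +3.45);  n_1 = (+0.9690, -0.2472)
edge 4: e_4 = (-0.59, -2.39);  n_4 = (-0.9709, +0.2397)
∠(n_1, n_4) = 179.56°
δ = |180° − 179.56°| = 0.44°
0.44° ≤ 2α = 38.58°  →  valid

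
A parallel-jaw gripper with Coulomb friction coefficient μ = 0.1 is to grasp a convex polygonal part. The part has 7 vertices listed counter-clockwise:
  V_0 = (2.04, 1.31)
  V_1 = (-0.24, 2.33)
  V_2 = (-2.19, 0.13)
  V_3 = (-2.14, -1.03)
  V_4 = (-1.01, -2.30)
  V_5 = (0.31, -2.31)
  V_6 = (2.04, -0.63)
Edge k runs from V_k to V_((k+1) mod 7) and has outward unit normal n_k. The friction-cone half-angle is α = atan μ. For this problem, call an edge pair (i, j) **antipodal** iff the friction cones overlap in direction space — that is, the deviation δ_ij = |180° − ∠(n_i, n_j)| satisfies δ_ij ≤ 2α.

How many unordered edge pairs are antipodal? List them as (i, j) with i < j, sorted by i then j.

count = 2; pairs: (1,5), (2,6)

α = atan 0.1 = 5.71°;  2α = 11.42°
n_0 = (+0.4084, +0.9128)
n_1 = (-0.7483, +0.6633)
n_2 = (-0.9991, -0.0431)
n_3 = (-0.7471, -0.6647)
n_4 = (-0.0076, -1.0000)
n_5 = (+0.6967, -0.7174)
n_6 = (+1.0000, -0.0000)
  (0,1): δ = 107.45°  ·
  (0,2): δ = 63.43°  ·
  (0,3): δ = 24.24°  ·
  (0,4): δ = 23.67°  ·
  (0,5): δ = 68.26°  ·
  (0,6): δ = 114.10°  ·
  (1,2): δ = 135.98°  ·
  (1,3): δ = 96.79°  ·
  (1,4): δ = 48.88°  ·
  (1,5): δ = 4.29°  ✓
  (1,6): δ = 41.55°  ·
  (2,3): δ = 140.81°  ·
  (2,4): δ = 92.90°  ·
  (2,5): δ = 48.31°  ·
  (2,6): δ = 2.47°  ✓
  (3,4): δ = 132.10°  ·
  (3,5): δ = 87.50°  ·
  (3,6): δ = 41.66°  ·
  (4,5): δ = 135.41°  ·
  (4,6): δ = 89.57°  ·
  (5,6): δ = 134.16°  ·
antipodal pairs: 2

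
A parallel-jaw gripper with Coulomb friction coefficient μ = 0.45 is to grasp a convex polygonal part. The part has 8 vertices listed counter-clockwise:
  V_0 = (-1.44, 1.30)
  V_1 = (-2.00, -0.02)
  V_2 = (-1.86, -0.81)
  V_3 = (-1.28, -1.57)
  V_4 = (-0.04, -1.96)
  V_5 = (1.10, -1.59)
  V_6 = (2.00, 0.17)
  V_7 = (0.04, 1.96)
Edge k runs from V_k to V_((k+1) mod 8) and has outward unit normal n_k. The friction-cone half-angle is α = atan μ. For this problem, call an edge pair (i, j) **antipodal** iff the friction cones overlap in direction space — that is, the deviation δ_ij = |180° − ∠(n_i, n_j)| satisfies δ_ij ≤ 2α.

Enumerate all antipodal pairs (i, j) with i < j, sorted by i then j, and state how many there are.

count = 8; pairs: (0,5), (1,5), (1,6), (2,6), (3,6), (3,7), (4,7), (5,7)

α = atan 0.45 = 24.23°;  2α = 48.46°
n_0 = (-0.9206, +0.3905)
n_1 = (-0.9847, -0.1745)
n_2 = (-0.7950, -0.6067)
n_3 = (-0.3000, -0.9539)
n_4 = (+0.3087, -0.9512)
n_5 = (+0.8903, -0.4553)
n_6 = (+0.6744, +0.7384)
n_7 = (-0.4073, +0.9133)
  (0,1): δ = 146.96°  ·
  (0,2): δ = 119.66°  ·
  (0,3): δ = 84.47°  ·
  (0,4): δ = 49.03°  ·
  (0,5): δ = 4.09°  ✓
  (0,6): δ = 70.58°  ·
  (0,7): δ = 137.02°  ·
  (1,2): δ = 152.70°  ·
  (1,3): δ = 117.51°  ·
  (1,4): δ = 82.07°  ·
  (1,5): δ = 37.13°  ✓
  (1,6): δ = 37.55°  ✓
  (1,7): δ = 103.98°  ·
  (2,3): δ = 144.81°  ·
  (2,4): δ = 109.37°  ·
  (2,5): δ = 64.43°  ·
  (2,6): δ = 10.25°  ✓
  (2,7): δ = 76.68°  ·
  (3,4): δ = 144.56°  ·
  (3,5): δ = 99.62°  ·
  (3,6): δ = 24.95°  ✓
  (3,7): δ = 41.49°  ✓
  (4,5): δ = 135.06°  ·
  (4,6): δ = 60.39°  ·
  (4,7): δ = 6.05°  ✓
  (5,6): δ = 105.32°  ·
  (5,7): δ = 38.88°  ✓
  (6,7): δ = 113.56°  ·
antipodal pairs: 8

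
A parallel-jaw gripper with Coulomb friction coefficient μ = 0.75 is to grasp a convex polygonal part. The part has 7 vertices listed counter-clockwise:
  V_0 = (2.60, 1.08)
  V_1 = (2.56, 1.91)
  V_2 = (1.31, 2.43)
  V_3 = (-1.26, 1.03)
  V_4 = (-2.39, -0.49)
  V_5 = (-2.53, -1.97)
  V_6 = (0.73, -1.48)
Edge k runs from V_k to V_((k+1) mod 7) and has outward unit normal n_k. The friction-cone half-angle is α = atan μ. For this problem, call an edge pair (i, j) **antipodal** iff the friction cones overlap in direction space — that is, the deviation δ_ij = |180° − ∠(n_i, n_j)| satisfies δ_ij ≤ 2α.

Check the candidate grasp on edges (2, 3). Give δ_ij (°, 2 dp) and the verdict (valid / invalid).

α = atan 0.75 = 36.87°;  2α = 73.74°
edge 2: e_2 = (-2.57, -1.40);  n_2 = (-0.4784, +0.8782)
edge 3: e_3 = (-1.13, -1.52);  n_3 = (-0.8025, +0.5966)
∠(n_2, n_3) = 24.79°
δ = |180° − 24.79°| = 155.21°
155.21° > 2α = 73.74°  →  invalid

δ = 155.21°, invalid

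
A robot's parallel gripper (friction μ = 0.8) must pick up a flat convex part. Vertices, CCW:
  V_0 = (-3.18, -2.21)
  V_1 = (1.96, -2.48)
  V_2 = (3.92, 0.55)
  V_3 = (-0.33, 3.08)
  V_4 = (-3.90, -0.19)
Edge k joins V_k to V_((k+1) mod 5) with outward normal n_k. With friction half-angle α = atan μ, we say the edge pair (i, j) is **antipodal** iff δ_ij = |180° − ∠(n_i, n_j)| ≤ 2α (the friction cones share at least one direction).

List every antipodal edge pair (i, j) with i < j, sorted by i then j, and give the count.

α = atan 0.8 = 38.66°;  2α = 77.32°
n_0 = (-0.0525, -0.9986)
n_1 = (+0.8396, -0.5431)
n_2 = (+0.5115, +0.8593)
n_3 = (-0.6754, +0.7374)
n_4 = (-0.9420, -0.3357)
  (0,1): δ = 119.89°  ·
  (0,2): δ = 27.76°  ✓
  (0,3): δ = 45.50°  ✓
  (0,4): δ = 112.62°  ·
  (1,2): δ = 87.87°  ·
  (1,3): δ = 14.61°  ✓
  (1,4): δ = 52.52°  ✓
  (2,3): δ = 106.75°  ·
  (2,4): δ = 39.62°  ✓
  (3,4): δ = 112.87°  ·
antipodal pairs: 5

count = 5; pairs: (0,2), (0,3), (1,3), (1,4), (2,4)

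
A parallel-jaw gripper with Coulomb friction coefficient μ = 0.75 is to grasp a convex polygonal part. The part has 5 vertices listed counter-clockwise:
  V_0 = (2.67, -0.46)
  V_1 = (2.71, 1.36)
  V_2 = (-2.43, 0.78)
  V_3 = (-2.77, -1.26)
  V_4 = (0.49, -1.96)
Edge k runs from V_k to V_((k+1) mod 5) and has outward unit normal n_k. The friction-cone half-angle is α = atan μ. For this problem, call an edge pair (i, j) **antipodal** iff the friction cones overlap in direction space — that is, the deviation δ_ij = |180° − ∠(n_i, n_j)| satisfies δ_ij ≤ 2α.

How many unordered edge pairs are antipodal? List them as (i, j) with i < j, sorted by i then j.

count = 4; pairs: (0,2), (1,3), (1,4), (2,4)

α = atan 0.75 = 36.87°;  2α = 73.74°
n_0 = (+0.9998, -0.0220)
n_1 = (-0.1121, +0.9937)
n_2 = (-0.9864, +0.1644)
n_3 = (-0.2099, -0.9777)
n_4 = (+0.5668, -0.8238)
  (0,1): δ = 82.30°  ·
  (0,2): δ = 8.20°  ✓
  (0,3): δ = 79.14°  ·
  (0,4): δ = 125.79°  ·
  (1,2): δ = 105.90°  ·
  (1,3): δ = 18.56°  ✓
  (1,4): δ = 28.09°  ✓
  (2,3): δ = 92.66°  ·
  (2,4): δ = 46.01°  ✓
  (3,4): δ = 133.35°  ·
antipodal pairs: 4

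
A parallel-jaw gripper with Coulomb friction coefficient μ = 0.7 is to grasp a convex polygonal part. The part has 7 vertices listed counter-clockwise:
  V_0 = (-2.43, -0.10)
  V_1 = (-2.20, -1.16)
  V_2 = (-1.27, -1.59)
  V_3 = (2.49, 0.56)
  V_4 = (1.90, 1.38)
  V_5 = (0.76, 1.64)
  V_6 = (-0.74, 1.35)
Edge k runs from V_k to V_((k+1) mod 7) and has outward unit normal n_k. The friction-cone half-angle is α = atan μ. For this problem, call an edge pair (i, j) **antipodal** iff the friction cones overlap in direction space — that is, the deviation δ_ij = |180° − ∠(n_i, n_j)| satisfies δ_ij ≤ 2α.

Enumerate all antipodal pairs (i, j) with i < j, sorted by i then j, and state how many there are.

α = atan 0.7 = 34.99°;  2α = 69.98°
n_0 = (-0.9773, -0.2120)
n_1 = (-0.4197, -0.9077)
n_2 = (+0.4964, -0.8681)
n_3 = (+0.8117, +0.5840)
n_4 = (+0.2224, +0.9750)
n_5 = (-0.1898, +0.9818)
n_6 = (-0.6512, +0.7589)
  (0,1): δ = 127.06°  ·
  (0,2): δ = 72.48°  ·
  (0,3): δ = 23.49°  ✓
  (0,4): δ = 64.91°  ✓
  (0,5): δ = 88.70°  ·
  (0,6): δ = 118.39°  ·
  (1,2): δ = 125.42°  ·
  (1,3): δ = 29.45°  ✓
  (1,4): δ = 11.97°  ✓
  (1,5): δ = 35.76°  ✓
  (1,6): δ = 65.44°  ✓
  (2,3): δ = 84.03°  ·
  (2,4): δ = 42.61°  ✓
  (2,5): δ = 18.82°  ✓
  (2,6): δ = 10.87°  ✓
  (3,4): δ = 138.58°  ·
  (3,5): δ = 114.79°  ·
  (3,6): δ = 85.11°  ·
  (4,5): δ = 156.21°  ·
  (4,6): δ = 126.52°  ·
  (5,6): δ = 150.31°  ·
antipodal pairs: 9

count = 9; pairs: (0,3), (0,4), (1,3), (1,4), (1,5), (1,6), (2,4), (2,5), (2,6)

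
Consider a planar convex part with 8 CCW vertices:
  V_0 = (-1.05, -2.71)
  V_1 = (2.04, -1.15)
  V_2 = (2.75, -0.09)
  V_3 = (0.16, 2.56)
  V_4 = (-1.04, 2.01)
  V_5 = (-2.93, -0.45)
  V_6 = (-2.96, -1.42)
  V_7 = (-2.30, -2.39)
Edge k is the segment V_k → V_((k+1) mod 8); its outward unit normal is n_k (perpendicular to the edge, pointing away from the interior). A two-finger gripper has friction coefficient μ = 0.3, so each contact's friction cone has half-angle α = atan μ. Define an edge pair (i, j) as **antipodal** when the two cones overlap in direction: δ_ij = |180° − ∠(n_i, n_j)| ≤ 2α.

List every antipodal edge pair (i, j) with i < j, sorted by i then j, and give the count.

count = 7; pairs: (0,3), (0,4), (1,3), (1,4), (1,5), (2,6), (2,7)

α = atan 0.3 = 16.70°;  2α = 33.40°
n_0 = (+0.4507, -0.8927)
n_1 = (+0.8308, -0.5565)
n_2 = (+0.7152, +0.6990)
n_3 = (-0.4167, +0.9091)
n_4 = (-0.7930, +0.6092)
n_5 = (-0.9995, +0.0309)
n_6 = (-0.8268, -0.5625)
n_7 = (-0.2480, -0.9688)
  (0,1): δ = 150.60°  ·
  (0,2): δ = 72.44°  ·
  (0,3): δ = 2.16°  ✓
  (0,4): δ = 25.68°  ✓
  (0,5): δ = 61.44°  ·
  (0,6): δ = 97.44°  ·
  (0,7): δ = 138.85°  ·
  (1,2): δ = 101.84°  ·
  (1,3): δ = 31.56°  ✓
  (1,4): δ = 3.72°  ✓
  (1,5): δ = 32.04°  ✓
  (1,6): δ = 68.05°  ·
  (1,7): δ = 109.46°  ·
  (2,3): δ = 109.72°  ·
  (2,4): δ = 81.88°  ·
  (2,5): δ = 46.12°  ·
  (2,6): δ = 10.11°  ✓
  (2,7): δ = 31.30°  ✓
  (3,4): δ = 152.16°  ·
  (3,5): δ = 116.40°  ·
  (3,6): δ = 80.39°  ·
  (3,7): δ = 38.98°  ·
  (4,5): δ = 144.24°  ·
  (4,6): δ = 108.23°  ·
  (4,7): δ = 66.82°  ·
  (5,6): δ = 144.00°  ·
  (5,7): δ = 102.59°  ·
  (6,7): δ = 138.59°  ·
antipodal pairs: 7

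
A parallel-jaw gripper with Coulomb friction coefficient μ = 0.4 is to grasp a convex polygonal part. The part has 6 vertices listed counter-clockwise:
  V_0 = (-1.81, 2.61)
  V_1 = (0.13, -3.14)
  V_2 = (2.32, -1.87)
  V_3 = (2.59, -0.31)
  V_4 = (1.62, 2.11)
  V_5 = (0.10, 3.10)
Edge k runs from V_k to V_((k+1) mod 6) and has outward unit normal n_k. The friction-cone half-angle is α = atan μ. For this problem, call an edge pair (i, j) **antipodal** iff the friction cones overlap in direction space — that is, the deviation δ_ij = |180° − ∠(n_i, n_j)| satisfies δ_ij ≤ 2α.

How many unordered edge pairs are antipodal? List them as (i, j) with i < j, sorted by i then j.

α = atan 0.4 = 21.80°;  2α = 43.60°
n_0 = (-0.9475, -0.3197)
n_1 = (+0.5017, -0.8651)
n_2 = (+0.9854, -0.1705)
n_3 = (+0.9282, +0.3721)
n_4 = (+0.5458, +0.8379)
n_5 = (-0.2485, +0.9686)
  (0,1): δ = 78.53°  ·
  (0,2): δ = 28.46°  ✓
  (0,3): δ = 3.20°  ✓
  (0,4): δ = 38.28°  ✓
  (0,5): δ = 85.74°  ·
  (1,2): δ = 129.93°  ·
  (1,3): δ = 98.27°  ·
  (1,4): δ = 63.19°  ·
  (1,5): δ = 15.72°  ✓
  (2,3): δ = 148.34°  ·
  (2,4): δ = 113.26°  ·
  (2,5): δ = 65.79°  ·
  (3,4): δ = 144.92°  ·
  (3,5): δ = 97.45°  ·
  (4,5): δ = 132.53°  ·
antipodal pairs: 4

count = 4; pairs: (0,2), (0,3), (0,4), (1,5)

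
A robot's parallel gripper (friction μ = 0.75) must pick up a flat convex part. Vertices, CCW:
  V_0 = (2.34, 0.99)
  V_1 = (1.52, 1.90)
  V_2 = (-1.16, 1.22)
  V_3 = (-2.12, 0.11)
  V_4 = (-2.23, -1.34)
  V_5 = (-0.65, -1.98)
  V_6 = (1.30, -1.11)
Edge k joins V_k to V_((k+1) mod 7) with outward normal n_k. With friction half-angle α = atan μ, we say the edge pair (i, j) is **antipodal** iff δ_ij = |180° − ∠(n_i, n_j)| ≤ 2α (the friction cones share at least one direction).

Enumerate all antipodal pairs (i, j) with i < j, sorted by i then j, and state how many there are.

count = 11; pairs: (0,3), (0,4), (0,5), (1,4), (1,5), (1,6), (2,4), (2,5), (2,6), (3,5), (3,6)

α = atan 0.75 = 36.87°;  2α = 73.74°
n_0 = (+0.7429, +0.6694)
n_1 = (-0.2459, +0.9693)
n_2 = (-0.7564, +0.6542)
n_3 = (-0.9971, +0.0756)
n_4 = (-0.3754, -0.9268)
n_5 = (+0.4074, -0.9132)
n_6 = (+0.8961, -0.4438)
  (0,1): δ = 117.78°  ·
  (0,2): δ = 82.88°  ·
  (0,3): δ = 46.36°  ✓
  (0,4): δ = 25.93°  ✓
  (0,5): δ = 72.02°  ✓
  (0,6): δ = 111.63°  ·
  (1,2): δ = 145.09°  ·
  (1,3): δ = 108.58°  ·
  (1,4): δ = 36.29°  ✓
  (1,5): δ = 9.81°  ✓
  (1,6): δ = 49.42°  ✓
  (2,3): δ = 143.48°  ·
  (2,4): δ = 71.20°  ✓
  (2,5): δ = 25.10°  ✓
  (2,6): δ = 14.51°  ✓
  (3,4): δ = 107.71°  ·
  (3,5): δ = 61.62°  ✓
  (3,6): δ = 22.01°  ✓
  (4,5): δ = 133.90°  ·
  (4,6): δ = 94.30°  ·
  (5,6): δ = 140.39°  ·
antipodal pairs: 11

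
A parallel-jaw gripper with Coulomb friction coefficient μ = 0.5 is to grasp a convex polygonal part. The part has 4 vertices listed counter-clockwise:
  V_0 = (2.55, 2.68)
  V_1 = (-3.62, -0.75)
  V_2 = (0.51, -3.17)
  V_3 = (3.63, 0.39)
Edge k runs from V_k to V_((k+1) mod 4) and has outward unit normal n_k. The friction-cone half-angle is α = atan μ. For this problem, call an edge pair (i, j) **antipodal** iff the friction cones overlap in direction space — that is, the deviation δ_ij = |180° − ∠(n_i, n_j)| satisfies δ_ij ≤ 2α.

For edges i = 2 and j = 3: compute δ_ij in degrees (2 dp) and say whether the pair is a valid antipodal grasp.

δ = 113.52°, invalid

α = atan 0.5 = 26.57°;  2α = 53.13°
edge 2: e_2 = (+3.12, +3.56);  n_2 = (+0.7521, -0.6591)
edge 3: e_3 = (-1.08, +2.29);  n_3 = (+0.9045, +0.4266)
∠(n_2, n_3) = 66.48°
δ = |180° − 66.48°| = 113.52°
113.52° > 2α = 53.13°  →  invalid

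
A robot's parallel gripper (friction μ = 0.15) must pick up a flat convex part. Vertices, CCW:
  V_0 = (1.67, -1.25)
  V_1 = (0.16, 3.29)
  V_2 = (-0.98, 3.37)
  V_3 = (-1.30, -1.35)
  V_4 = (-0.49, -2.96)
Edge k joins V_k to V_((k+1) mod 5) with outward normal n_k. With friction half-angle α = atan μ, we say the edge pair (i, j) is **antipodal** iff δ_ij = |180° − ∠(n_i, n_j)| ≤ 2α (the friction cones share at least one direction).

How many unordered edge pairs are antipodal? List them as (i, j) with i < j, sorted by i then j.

α = atan 0.15 = 8.53°;  2α = 17.06°
n_0 = (+0.9489, +0.3156)
n_1 = (+0.0700, +0.9975)
n_2 = (-0.9977, +0.0676)
n_3 = (-0.8933, -0.4494)
n_4 = (+0.6207, -0.7840)
  (0,1): δ = 112.41°  ·
  (0,2): δ = 22.28°  ·
  (0,3): δ = 8.31°  ✓
  (0,4): δ = 109.97°  ·
  (1,2): δ = 89.86°  ·
  (1,3): δ = 59.28°  ·
  (1,4): δ = 42.38°  ·
  (2,3): δ = 149.41°  ·
  (2,4): δ = 47.75°  ·
  (3,4): δ = 78.34°  ·
antipodal pairs: 1

count = 1; pairs: (0,3)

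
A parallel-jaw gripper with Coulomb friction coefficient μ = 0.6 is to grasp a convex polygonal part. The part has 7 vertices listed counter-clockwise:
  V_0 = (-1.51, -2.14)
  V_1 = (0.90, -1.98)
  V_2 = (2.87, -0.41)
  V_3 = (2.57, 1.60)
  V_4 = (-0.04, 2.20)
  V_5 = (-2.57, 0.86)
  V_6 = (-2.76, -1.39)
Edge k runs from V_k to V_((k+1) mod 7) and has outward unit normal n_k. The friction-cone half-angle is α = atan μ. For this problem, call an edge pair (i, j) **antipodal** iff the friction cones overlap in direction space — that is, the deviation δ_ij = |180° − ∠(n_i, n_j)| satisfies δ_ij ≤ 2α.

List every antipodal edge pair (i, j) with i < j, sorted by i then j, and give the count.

count = 9; pairs: (0,3), (0,4), (1,3), (1,4), (1,5), (2,5), (2,6), (3,6), (4,6)

α = atan 0.6 = 30.96°;  2α = 61.93°
n_0 = (+0.0662, -0.9978)
n_1 = (+0.6232, -0.7820)
n_2 = (+0.9890, +0.1476)
n_3 = (+0.2240, +0.9746)
n_4 = (-0.4680, +0.8837)
n_5 = (-0.9965, +0.0841)
n_6 = (-0.5145, -0.8575)
  (0,1): δ = 145.25°  ·
  (0,2): δ = 85.31°  ·
  (0,3): δ = 16.74°  ✓
  (0,4): δ = 24.11°  ✓
  (0,5): δ = 81.37°  ·
  (0,6): δ = 145.24°  ·
  (1,2): δ = 120.06°  ·
  (1,3): δ = 51.50°  ✓
  (1,4): δ = 10.65°  ✓
  (1,5): δ = 46.62°  ✓
  (1,6): δ = 110.48°  ·
  (2,3): δ = 111.44°  ·
  (2,4): δ = 70.58°  ·
  (2,5): δ = 13.32°  ✓
  (2,6): δ = 50.55°  ✓
  (3,4): δ = 139.15°  ·
  (3,5): δ = 81.88°  ·
  (3,6): δ = 18.02°  ✓
  (4,5): δ = 122.73°  ·
  (4,6): δ = 58.87°  ✓
  (5,6): δ = 116.14°  ·
antipodal pairs: 9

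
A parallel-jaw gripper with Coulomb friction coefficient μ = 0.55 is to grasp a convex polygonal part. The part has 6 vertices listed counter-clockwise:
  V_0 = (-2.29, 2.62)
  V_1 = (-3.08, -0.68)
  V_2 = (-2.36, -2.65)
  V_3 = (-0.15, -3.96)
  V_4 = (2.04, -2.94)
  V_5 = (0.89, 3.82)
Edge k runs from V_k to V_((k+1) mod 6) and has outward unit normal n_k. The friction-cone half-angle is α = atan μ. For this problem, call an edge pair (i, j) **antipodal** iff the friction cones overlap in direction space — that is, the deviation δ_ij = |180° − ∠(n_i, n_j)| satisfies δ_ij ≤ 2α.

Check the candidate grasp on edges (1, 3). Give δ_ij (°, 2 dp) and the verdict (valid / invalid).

α = atan 0.55 = 28.81°;  2α = 57.62°
edge 1: e_1 = (+0.72, -1.97);  n_1 = (-0.9392, -0.3433)
edge 3: e_3 = (+2.19, +1.02);  n_3 = (+0.4222, -0.9065)
∠(n_1, n_3) = 94.90°
δ = |180° − 94.90°| = 85.10°
85.10° > 2α = 57.62°  →  invalid

δ = 85.10°, invalid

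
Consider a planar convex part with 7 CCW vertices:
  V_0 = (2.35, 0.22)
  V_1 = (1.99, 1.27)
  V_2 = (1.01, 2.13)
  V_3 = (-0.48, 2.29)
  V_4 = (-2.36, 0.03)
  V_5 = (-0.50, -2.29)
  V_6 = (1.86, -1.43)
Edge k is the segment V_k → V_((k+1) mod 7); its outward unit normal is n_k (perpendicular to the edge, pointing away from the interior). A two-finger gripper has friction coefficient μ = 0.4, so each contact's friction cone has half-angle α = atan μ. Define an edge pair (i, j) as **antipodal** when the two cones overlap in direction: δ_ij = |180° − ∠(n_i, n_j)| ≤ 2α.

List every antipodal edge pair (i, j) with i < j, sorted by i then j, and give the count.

count = 5; pairs: (0,4), (1,4), (2,5), (3,5), (3,6)

α = atan 0.4 = 21.80°;  2α = 43.60°
n_0 = (+0.9459, +0.3243)
n_1 = (+0.6596, +0.7516)
n_2 = (+0.1068, +0.9943)
n_3 = (-0.7688, +0.6395)
n_4 = (-0.7802, -0.6255)
n_5 = (+0.3424, -0.9396)
n_6 = (+0.9586, -0.2847)
  (0,1): δ = 150.19°  ·
  (0,2): δ = 115.05°  ·
  (0,3): δ = 58.68°  ·
  (0,4): δ = 19.80°  ✓
  (0,5): δ = 91.10°  ·
  (0,6): δ = 144.54°  ·
  (1,2): δ = 144.86°  ·
  (1,3): δ = 88.49°  ·
  (1,4): δ = 10.01°  ✓
  (1,5): δ = 61.29°  ·
  (1,6): δ = 114.73°  ·
  (2,3): δ = 123.63°  ·
  (2,4): δ = 45.15°  ·
  (2,5): δ = 26.15°  ✓
  (2,6): δ = 79.59°  ·
  (3,4): δ = 101.52°  ·
  (3,5): δ = 30.22°  ✓
  (3,6): δ = 23.22°  ✓
  (4,5): δ = 108.70°  ·
  (4,6): δ = 55.26°  ·
  (5,6): δ = 126.56°  ·
antipodal pairs: 5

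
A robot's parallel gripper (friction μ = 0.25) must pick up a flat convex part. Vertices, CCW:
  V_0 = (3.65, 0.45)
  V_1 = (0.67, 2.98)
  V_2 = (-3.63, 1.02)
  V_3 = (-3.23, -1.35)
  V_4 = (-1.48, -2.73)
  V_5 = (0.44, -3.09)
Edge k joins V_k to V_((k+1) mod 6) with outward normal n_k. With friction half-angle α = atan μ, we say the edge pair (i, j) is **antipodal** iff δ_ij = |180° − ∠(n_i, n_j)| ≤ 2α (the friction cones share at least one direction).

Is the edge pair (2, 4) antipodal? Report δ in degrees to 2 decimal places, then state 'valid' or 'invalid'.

δ = 110.20°, invalid

α = atan 0.25 = 14.04°;  2α = 28.07°
edge 2: e_2 = (+0.40, -2.37);  n_2 = (-0.9861, -0.1664)
edge 4: e_4 = (+1.92, -0.36);  n_4 = (-0.1843, -0.9829)
∠(n_2, n_4) = 69.80°
δ = |180° − 69.80°| = 110.20°
110.20° > 2α = 28.07°  →  invalid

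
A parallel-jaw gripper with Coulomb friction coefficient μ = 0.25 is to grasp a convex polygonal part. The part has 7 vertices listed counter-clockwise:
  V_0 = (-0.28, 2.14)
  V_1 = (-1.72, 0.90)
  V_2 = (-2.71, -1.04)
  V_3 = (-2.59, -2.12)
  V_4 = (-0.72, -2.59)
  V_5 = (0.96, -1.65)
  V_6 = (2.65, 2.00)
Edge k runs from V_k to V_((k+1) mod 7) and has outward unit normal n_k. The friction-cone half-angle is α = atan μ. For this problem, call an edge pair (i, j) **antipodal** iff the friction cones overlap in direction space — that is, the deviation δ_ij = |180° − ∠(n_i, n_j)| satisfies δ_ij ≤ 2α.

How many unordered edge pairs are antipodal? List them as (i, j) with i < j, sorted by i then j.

α = atan 0.25 = 14.04°;  2α = 28.07°
n_0 = (-0.6525, +0.7578)
n_1 = (-0.8907, +0.4545)
n_2 = (-0.9939, -0.1104)
n_3 = (-0.2438, -0.9698)
n_4 = (+0.4883, -0.8727)
n_5 = (+0.9074, -0.4202)
n_6 = (+0.0477, +0.9989)
  (0,1): δ = 157.77°  ·
  (0,2): δ = 124.39°  ·
  (0,3): δ = 54.84°  ·
  (0,4): δ = 11.50°  ✓
  (0,5): δ = 24.42°  ✓
  (0,6): δ = 136.53°  ·
  (1,2): δ = 146.62°  ·
  (1,3): δ = 77.07°  ·
  (1,4): δ = 33.74°  ·
  (1,5): δ = 2.19°  ✓
  (1,6): δ = 114.30°  ·
  (2,3): δ = 110.45°  ·
  (2,4): δ = 67.11°  ·
  (2,5): δ = 31.18°  ·
  (2,6): δ = 80.92°  ·
  (3,4): δ = 136.66°  ·
  (3,5): δ = 100.74°  ·
  (3,6): δ = 11.37°  ✓
  (4,5): δ = 144.07°  ·
  (4,6): δ = 31.96°  ·
  (5,6): δ = 67.89°  ·
antipodal pairs: 4

count = 4; pairs: (0,4), (0,5), (1,5), (3,6)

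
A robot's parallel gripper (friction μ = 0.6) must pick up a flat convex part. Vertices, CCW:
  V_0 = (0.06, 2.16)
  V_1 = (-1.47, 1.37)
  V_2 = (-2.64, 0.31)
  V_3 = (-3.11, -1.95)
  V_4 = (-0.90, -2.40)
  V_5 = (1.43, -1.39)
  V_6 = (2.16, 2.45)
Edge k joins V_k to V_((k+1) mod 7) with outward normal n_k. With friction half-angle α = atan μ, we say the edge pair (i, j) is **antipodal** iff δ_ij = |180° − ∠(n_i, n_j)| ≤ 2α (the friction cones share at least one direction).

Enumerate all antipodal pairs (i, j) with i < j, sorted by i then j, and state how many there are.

α = atan 0.6 = 30.96°;  2α = 61.93°
n_0 = (-0.4588, +0.8885)
n_1 = (-0.6714, +0.7411)
n_2 = (-0.9791, +0.2036)
n_3 = (-0.1995, -0.9799)
n_4 = (+0.3977, -0.9175)
n_5 = (+0.9824, -0.1868)
n_6 = (-0.1368, +0.9906)
  (0,1): δ = 165.13°  ·
  (0,2): δ = 129.06°  ·
  (0,3): δ = 38.82°  ✓
  (0,4): δ = 3.87°  ✓
  (0,5): δ = 51.93°  ✓
  (0,6): δ = 160.55°  ·
  (1,2): δ = 143.92°  ·
  (1,3): δ = 53.69°  ✓
  (1,4): δ = 18.74°  ✓
  (1,5): δ = 37.06°  ✓
  (1,6): δ = 145.69°  ·
  (2,3): δ = 89.76°  ·
  (2,4): δ = 54.82°  ✓
  (2,5): δ = 0.98°  ✓
  (2,6): δ = 109.61°  ·
  (3,4): δ = 145.06°  ·
  (3,5): δ = 89.25°  ·
  (3,6): δ = 19.37°  ✓
  (4,5): δ = 124.20°  ·
  (4,6): δ = 15.57°  ✓
  (5,6): δ = 71.37°  ·
antipodal pairs: 10

count = 10; pairs: (0,3), (0,4), (0,5), (1,3), (1,4), (1,5), (2,4), (2,5), (3,6), (4,6)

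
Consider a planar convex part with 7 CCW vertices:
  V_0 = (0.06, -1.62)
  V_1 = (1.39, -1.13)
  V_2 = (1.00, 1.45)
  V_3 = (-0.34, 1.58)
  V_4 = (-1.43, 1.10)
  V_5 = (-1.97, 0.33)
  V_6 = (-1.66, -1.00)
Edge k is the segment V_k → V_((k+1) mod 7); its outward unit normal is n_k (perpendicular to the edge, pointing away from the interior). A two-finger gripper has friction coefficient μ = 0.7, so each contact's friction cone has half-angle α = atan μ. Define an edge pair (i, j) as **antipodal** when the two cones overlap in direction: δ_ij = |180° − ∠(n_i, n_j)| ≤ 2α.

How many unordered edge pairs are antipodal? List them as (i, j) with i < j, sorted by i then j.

count = 8; pairs: (0,2), (0,3), (0,4), (1,4), (1,5), (1,6), (2,6), (3,6)

α = atan 0.7 = 34.99°;  2α = 69.98°
n_0 = (+0.3457, -0.9383)
n_1 = (+0.9888, +0.1495)
n_2 = (+0.0966, +0.9953)
n_3 = (-0.4030, +0.9152)
n_4 = (-0.8187, +0.5742)
n_5 = (-0.9739, -0.2270)
n_6 = (-0.3391, -0.9407)
  (0,1): δ = 101.63°  ·
  (0,2): δ = 25.77°  ✓
  (0,3): δ = 3.54°  ✓
  (0,4): δ = 34.73°  ✓
  (0,5): δ = 82.90°  ·
  (0,6): δ = 139.95°  ·
  (1,2): δ = 104.14°  ·
  (1,3): δ = 74.83°  ·
  (1,4): δ = 43.64°  ✓
  (1,5): δ = 4.52°  ✓
  (1,6): δ = 61.58°  ✓
  (2,3): δ = 150.69°  ·
  (2,4): δ = 119.50°  ·
  (2,5): δ = 71.34°  ·
  (2,6): δ = 14.28°  ✓
  (3,4): δ = 148.81°  ·
  (3,5): δ = 100.65°  ·
  (3,6): δ = 43.59°  ✓
  (4,5): δ = 131.84°  ·
  (4,6): δ = 74.78°  ·
  (5,6): δ = 122.94°  ·
antipodal pairs: 8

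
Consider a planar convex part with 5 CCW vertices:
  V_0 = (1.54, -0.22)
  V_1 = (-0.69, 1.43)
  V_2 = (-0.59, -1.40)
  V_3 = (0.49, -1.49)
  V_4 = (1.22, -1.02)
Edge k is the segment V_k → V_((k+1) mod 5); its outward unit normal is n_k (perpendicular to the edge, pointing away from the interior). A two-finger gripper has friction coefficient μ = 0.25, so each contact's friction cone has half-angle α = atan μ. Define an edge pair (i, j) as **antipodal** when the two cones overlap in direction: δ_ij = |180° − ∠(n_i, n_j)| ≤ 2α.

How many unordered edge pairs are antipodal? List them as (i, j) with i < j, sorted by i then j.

count = 1; pairs: (1,4)

α = atan 0.25 = 14.04°;  2α = 28.07°
n_0 = (+0.5948, +0.8039)
n_1 = (-0.9994, -0.0353)
n_2 = (-0.0830, -0.9965)
n_3 = (+0.5413, -0.8408)
n_4 = (+0.9285, -0.3714)
  (0,1): δ = 51.48°  ·
  (0,2): δ = 31.73°  ·
  (0,3): δ = 69.27°  ·
  (0,4): δ = 104.70°  ·
  (1,2): δ = 96.79°  ·
  (1,3): δ = 59.25°  ·
  (1,4): δ = 23.83°  ✓
  (2,3): δ = 142.46°  ·
  (2,4): δ = 107.04°  ·
  (3,4): δ = 144.58°  ·
antipodal pairs: 1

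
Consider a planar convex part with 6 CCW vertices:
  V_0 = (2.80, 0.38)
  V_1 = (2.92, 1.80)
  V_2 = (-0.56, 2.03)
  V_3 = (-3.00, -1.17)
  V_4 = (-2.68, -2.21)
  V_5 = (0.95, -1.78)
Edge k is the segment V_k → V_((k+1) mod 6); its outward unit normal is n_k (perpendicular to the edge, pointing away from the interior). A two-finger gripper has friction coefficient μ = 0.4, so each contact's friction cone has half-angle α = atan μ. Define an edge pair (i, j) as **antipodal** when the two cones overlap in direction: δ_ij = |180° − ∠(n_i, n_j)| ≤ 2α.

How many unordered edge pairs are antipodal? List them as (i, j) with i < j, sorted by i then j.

α = atan 0.4 = 21.80°;  2α = 43.60°
n_0 = (+0.9964, -0.0842)
n_1 = (+0.0659, +0.9978)
n_2 = (-0.7952, +0.6063)
n_3 = (-0.9558, -0.2941)
n_4 = (+0.1176, -0.9931)
n_5 = (+0.7595, -0.6505)
  (0,1): δ = 88.95°  ·
  (0,2): δ = 32.50°  ✓
  (0,3): δ = 21.93°  ✓
  (0,4): δ = 101.59°  ·
  (0,5): δ = 144.25°  ·
  (1,2): δ = 123.54°  ·
  (1,3): δ = 69.12°  ·
  (1,4): δ = 10.54°  ✓
  (1,5): δ = 53.20°  ·
  (2,3): δ = 125.57°  ·
  (2,4): δ = 45.92°  ·
  (2,5): δ = 3.25°  ✓
  (3,4): δ = 100.35°  ·
  (3,5): δ = 57.68°  ·
  (4,5): δ = 137.34°  ·
antipodal pairs: 4

count = 4; pairs: (0,2), (0,3), (1,4), (2,5)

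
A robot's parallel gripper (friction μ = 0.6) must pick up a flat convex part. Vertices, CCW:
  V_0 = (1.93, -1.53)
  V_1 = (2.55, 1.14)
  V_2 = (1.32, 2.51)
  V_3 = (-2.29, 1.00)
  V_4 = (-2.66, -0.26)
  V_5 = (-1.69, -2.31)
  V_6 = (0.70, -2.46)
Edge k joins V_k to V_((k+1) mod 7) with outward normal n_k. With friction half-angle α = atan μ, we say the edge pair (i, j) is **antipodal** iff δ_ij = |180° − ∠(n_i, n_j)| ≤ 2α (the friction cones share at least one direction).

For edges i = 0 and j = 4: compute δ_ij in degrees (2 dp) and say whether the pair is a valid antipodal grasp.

α = atan 0.6 = 30.96°;  2α = 61.93°
edge 0: e_0 = (+0.62, +2.67);  n_0 = (+0.9741, -0.2262)
edge 4: e_4 = (+0.97, -2.05);  n_4 = (-0.9039, -0.4277)
∠(n_0, n_4) = 141.60°
δ = |180° − 141.60°| = 38.40°
38.40° ≤ 2α = 61.93°  →  valid

δ = 38.40°, valid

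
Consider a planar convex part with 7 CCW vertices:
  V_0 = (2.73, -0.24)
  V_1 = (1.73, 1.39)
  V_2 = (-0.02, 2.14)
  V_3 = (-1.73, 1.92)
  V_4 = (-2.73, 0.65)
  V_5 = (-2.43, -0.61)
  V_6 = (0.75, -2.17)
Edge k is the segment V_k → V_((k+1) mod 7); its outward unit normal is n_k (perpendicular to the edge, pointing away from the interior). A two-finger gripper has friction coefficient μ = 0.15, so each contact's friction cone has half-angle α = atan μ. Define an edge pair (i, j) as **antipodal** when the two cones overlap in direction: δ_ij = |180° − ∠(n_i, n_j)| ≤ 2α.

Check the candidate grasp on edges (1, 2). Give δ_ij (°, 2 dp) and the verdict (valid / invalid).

α = atan 0.15 = 8.53°;  2α = 17.06°
edge 1: e_1 = (-1.75, +0.75);  n_1 = (+0.3939, +0.9191)
edge 2: e_2 = (-1.71, -0.22);  n_2 = (-0.1276, +0.9918)
∠(n_1, n_2) = 30.53°
δ = |180° − 30.53°| = 149.47°
149.47° > 2α = 17.06°  →  invalid

δ = 149.47°, invalid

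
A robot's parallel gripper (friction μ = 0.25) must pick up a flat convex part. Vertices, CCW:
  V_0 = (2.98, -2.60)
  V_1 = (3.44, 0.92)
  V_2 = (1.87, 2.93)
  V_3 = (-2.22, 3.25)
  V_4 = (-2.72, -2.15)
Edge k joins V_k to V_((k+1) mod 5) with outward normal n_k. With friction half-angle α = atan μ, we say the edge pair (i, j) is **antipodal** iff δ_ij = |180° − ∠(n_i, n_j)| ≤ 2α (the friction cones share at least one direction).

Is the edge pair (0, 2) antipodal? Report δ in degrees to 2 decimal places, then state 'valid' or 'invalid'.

δ = 87.03°, invalid

α = atan 0.25 = 14.04°;  2α = 28.07°
edge 0: e_0 = (+0.46, +3.52);  n_0 = (+0.9916, -0.1296)
edge 2: e_2 = (-4.09, +0.32);  n_2 = (+0.0780, +0.9970)
∠(n_0, n_2) = 92.97°
δ = |180° − 92.97°| = 87.03°
87.03° > 2α = 28.07°  →  invalid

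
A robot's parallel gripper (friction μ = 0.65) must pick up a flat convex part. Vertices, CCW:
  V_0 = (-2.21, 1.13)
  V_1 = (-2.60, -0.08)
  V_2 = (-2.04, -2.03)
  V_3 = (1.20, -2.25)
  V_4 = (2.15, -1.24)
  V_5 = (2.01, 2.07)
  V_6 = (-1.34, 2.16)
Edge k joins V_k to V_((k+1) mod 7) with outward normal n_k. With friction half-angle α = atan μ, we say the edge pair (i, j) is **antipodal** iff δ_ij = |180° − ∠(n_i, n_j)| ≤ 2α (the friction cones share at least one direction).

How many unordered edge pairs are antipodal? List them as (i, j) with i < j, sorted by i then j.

count = 9; pairs: (0,3), (0,4), (1,3), (1,4), (2,5), (2,6), (3,5), (3,6), (4,6)

α = atan 0.65 = 33.02°;  2α = 66.05°
n_0 = (-0.9518, +0.3068)
n_1 = (-0.9612, -0.2760)
n_2 = (-0.0677, -0.9977)
n_3 = (+0.7284, -0.6851)
n_4 = (+0.9991, +0.0423)
n_5 = (+0.0269, +0.9996)
n_6 = (-0.7639, +0.6453)
  (0,1): δ = 146.11°  ·
  (0,2): δ = 76.02°  ·
  (0,3): δ = 25.38°  ✓
  (0,4): δ = 20.29°  ✓
  (0,5): δ = 106.33°  ·
  (0,6): δ = 157.68°  ·
  (1,2): δ = 109.91°  ·
  (1,3): δ = 59.27°  ✓
  (1,4): δ = 13.60°  ✓
  (1,5): δ = 72.44°  ·
  (1,6): δ = 123.79°  ·
  (2,3): δ = 129.36°  ·
  (2,4): δ = 83.69°  ·
  (2,5): δ = 2.35°  ✓
  (2,6): δ = 53.70°  ✓
  (3,4): δ = 134.33°  ·
  (3,5): δ = 48.29°  ✓
  (3,6): δ = 3.06°  ✓
  (4,5): δ = 93.96°  ·
  (4,6): δ = 42.61°  ✓
  (5,6): δ = 128.65°  ·
antipodal pairs: 9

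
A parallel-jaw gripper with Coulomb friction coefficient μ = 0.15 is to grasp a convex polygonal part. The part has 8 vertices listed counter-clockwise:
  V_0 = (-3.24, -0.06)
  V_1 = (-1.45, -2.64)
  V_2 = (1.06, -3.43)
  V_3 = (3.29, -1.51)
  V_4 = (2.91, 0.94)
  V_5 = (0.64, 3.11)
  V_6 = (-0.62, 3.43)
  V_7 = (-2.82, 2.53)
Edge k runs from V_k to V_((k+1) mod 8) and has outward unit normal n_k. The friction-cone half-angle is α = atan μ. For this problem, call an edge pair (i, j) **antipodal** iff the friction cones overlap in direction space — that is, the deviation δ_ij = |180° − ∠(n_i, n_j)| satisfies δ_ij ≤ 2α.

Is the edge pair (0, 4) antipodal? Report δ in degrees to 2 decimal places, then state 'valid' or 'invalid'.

α = atan 0.15 = 8.53°;  2α = 17.06°
edge 0: e_0 = (+1.79, -2.58);  n_0 = (-0.8216, -0.5700)
edge 4: e_4 = (-2.27, +2.17);  n_4 = (+0.6910, +0.7228)
∠(n_0, n_4) = 168.46°
δ = |180° − 168.46°| = 11.54°
11.54° ≤ 2α = 17.06°  →  valid

δ = 11.54°, valid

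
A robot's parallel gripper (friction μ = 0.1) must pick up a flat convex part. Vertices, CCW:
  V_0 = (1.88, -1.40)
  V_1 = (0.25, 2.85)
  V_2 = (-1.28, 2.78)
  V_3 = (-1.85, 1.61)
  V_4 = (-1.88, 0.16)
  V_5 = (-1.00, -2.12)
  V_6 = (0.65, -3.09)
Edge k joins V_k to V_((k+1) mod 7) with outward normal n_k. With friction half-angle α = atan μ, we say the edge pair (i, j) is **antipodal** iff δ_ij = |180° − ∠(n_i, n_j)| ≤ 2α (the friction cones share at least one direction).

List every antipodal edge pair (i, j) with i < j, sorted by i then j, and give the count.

count = 2; pairs: (0,4), (2,6)

α = atan 0.1 = 5.71°;  2α = 11.42°
n_0 = (+0.9337, +0.3581)
n_1 = (-0.0457, +0.9990)
n_2 = (-0.8990, +0.4380)
n_3 = (-0.9998, +0.0207)
n_4 = (-0.9329, -0.3601)
n_5 = (-0.5068, -0.8621)
n_6 = (+0.8085, -0.5885)
  (0,1): δ = 108.36°  ·
  (0,2): δ = 46.96°  ·
  (0,3): δ = 22.17°  ·
  (0,4): δ = 0.12°  ✓
  (0,5): δ = 38.57°  ·
  (0,6): δ = 122.97°  ·
  (1,2): δ = 118.59°  ·
  (1,3): δ = 93.80°  ·
  (1,4): δ = 71.51°  ·
  (1,5): δ = 33.07°  ·
  (1,6): δ = 51.33°  ·
  (2,3): δ = 155.21°  ·
  (2,4): δ = 132.92°  ·
  (2,5): δ = 94.48°  ·
  (2,6): δ = 10.07°  ✓
  (3,4): δ = 157.71°  ·
  (3,5): δ = 119.27°  ·
  (3,6): δ = 34.86°  ·
  (4,5): δ = 141.56°  ·
  (4,6): δ = 57.15°  ·
  (5,6): δ = 95.60°  ·
antipodal pairs: 2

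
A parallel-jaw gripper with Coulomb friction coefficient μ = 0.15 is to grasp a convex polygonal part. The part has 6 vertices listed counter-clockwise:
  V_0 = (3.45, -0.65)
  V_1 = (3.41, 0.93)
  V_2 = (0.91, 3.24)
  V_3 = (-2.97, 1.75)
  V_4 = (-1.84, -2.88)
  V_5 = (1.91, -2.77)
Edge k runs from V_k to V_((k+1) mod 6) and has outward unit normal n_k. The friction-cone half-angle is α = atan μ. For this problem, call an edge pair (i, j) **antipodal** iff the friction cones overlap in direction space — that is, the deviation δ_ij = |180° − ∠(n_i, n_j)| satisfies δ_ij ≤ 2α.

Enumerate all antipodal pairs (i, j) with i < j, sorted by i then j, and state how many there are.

count = 1; pairs: (0,3)

α = atan 0.15 = 8.53°;  2α = 17.06°
n_0 = (+0.9997, +0.0253)
n_1 = (+0.6786, +0.7345)
n_2 = (-0.3585, +0.9335)
n_3 = (-0.9715, -0.2371)
n_4 = (+0.0293, -0.9996)
n_5 = (+0.8091, -0.5877)
  (0,1): δ = 134.19°  ·
  (0,2): δ = 70.44°  ·
  (0,3): δ = 12.27°  ✓
  (0,4): δ = 90.23°  ·
  (0,5): δ = 142.55°  ·
  (1,2): δ = 116.25°  ·
  (1,3): δ = 33.55°  ·
  (1,4): δ = 44.42°  ·
  (1,5): δ = 96.74°  ·
  (2,3): δ = 97.29°  ·
  (2,4): δ = 19.33°  ·
  (2,5): δ = 33.00°  ·
  (3,4): δ = 102.04°  ·
  (3,5): δ = 49.71°  ·
  (4,5): δ = 127.68°  ·
antipodal pairs: 1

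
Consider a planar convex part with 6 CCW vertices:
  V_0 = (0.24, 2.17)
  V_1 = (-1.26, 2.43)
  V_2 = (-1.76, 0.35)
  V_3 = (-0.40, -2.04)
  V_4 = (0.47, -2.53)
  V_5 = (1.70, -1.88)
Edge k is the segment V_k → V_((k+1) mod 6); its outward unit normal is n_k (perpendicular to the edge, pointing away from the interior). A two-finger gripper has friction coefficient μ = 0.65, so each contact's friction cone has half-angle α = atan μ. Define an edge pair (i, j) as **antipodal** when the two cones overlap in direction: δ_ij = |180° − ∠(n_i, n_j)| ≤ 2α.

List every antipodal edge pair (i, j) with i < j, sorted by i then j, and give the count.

count = 7; pairs: (0,2), (0,3), (0,4), (1,4), (1,5), (2,5), (3,5)

α = atan 0.65 = 33.02°;  2α = 66.05°
n_0 = (+0.1708, +0.9853)
n_1 = (-0.9723, +0.2337)
n_2 = (-0.8691, -0.4946)
n_3 = (-0.4907, -0.8713)
n_4 = (+0.4672, -0.8841)
n_5 = (+0.9407, +0.3391)
  (0,1): δ = 93.68°  ·
  (0,2): δ = 50.52°  ✓
  (0,3): δ = 19.56°  ✓
  (0,4): δ = 37.69°  ✓
  (0,5): δ = 119.66°  ·
  (1,2): δ = 136.84°  ·
  (1,3): δ = 105.87°  ·
  (1,4): δ = 48.63°  ✓
  (1,5): δ = 33.34°  ✓
  (2,3): δ = 149.03°  ·
  (2,4): δ = 91.79°  ·
  (2,5): δ = 9.82°  ✓
  (3,4): δ = 122.76°  ·
  (3,5): δ = 40.79°  ✓
  (4,5): δ = 98.03°  ·
antipodal pairs: 7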